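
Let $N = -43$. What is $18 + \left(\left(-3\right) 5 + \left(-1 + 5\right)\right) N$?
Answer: $491$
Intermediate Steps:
$18 + \left(\left(-3\right) 5 + \left(-1 + 5\right)\right) N = 18 + \left(\left(-3\right) 5 + \left(-1 + 5\right)\right) \left(-43\right) = 18 + \left(-15 + 4\right) \left(-43\right) = 18 - -473 = 18 + 473 = 491$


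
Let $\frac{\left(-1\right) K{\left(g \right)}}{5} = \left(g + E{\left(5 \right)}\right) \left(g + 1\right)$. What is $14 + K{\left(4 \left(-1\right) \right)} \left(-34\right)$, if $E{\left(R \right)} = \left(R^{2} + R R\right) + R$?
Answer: $-25996$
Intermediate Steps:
$E{\left(R \right)} = R + 2 R^{2}$ ($E{\left(R \right)} = \left(R^{2} + R^{2}\right) + R = 2 R^{2} + R = R + 2 R^{2}$)
$K{\left(g \right)} = - 5 \left(1 + g\right) \left(55 + g\right)$ ($K{\left(g \right)} = - 5 \left(g + 5 \left(1 + 2 \cdot 5\right)\right) \left(g + 1\right) = - 5 \left(g + 5 \left(1 + 10\right)\right) \left(1 + g\right) = - 5 \left(g + 5 \cdot 11\right) \left(1 + g\right) = - 5 \left(g + 55\right) \left(1 + g\right) = - 5 \left(55 + g\right) \left(1 + g\right) = - 5 \left(1 + g\right) \left(55 + g\right)$)
$14 + K{\left(4 \left(-1\right) \right)} \left(-34\right) = 14 + \left(-275 - 280 \cdot 4 \left(-1\right) - 5 \left(4 \left(-1\right)\right)^{2}\right) \left(-34\right) = 14 + \left(-275 - -1120 - 5 \left(-4\right)^{2}\right) \left(-34\right) = 14 + \left(-275 + 1120 - 80\right) \left(-34\right) = 14 + 765 \left(-34\right) = 14 - 26010 = -25996$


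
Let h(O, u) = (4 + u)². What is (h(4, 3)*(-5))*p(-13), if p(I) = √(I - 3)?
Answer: -980*I ≈ -980.0*I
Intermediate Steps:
p(I) = √(-3 + I)
(h(4, 3)*(-5))*p(-13) = ((4 + 3)²*(-5))*√(-3 - 13) = (7²*(-5))*√(-16) = (49*(-5))*(4*I) = -980*I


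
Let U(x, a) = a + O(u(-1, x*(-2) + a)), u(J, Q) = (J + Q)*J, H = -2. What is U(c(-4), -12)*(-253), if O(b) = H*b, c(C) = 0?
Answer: 9614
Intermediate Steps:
u(J, Q) = J*(J + Q)
O(b) = -2*b
U(x, a) = -2 - 4*x + 3*a (U(x, a) = a - (-2)*(-1 + (x*(-2) + a)) = a - (-2)*(-1 + (-2*x + a)) = a - (-2)*(-1 + (a - 2*x)) = a - (-2)*(-1 + a - 2*x) = a - 2*(1 - a + 2*x) = a + (-2 - 4*x + 2*a) = -2 - 4*x + 3*a)
U(c(-4), -12)*(-253) = (-2 - 4*0 + 3*(-12))*(-253) = (-2 + 0 - 36)*(-253) = -38*(-253) = 9614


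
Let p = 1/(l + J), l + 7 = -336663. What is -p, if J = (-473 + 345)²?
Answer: 1/320286 ≈ 3.1222e-6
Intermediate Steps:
l = -336670 (l = -7 - 336663 = -336670)
J = 16384 (J = (-128)² = 16384)
p = -1/320286 (p = 1/(-336670 + 16384) = 1/(-320286) = -1/320286 ≈ -3.1222e-6)
-p = -1*(-1/320286) = 1/320286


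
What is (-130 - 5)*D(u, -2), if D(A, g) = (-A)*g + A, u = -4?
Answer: 1620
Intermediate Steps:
D(A, g) = A - A*g (D(A, g) = -A*g + A = A - A*g)
(-130 - 5)*D(u, -2) = (-130 - 5)*(-4*(1 - 1*(-2))) = -(-540)*(1 + 2) = -(-540)*3 = -135*(-12) = 1620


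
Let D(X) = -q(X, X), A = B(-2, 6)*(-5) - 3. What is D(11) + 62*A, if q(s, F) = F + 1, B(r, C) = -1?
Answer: 112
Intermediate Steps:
q(s, F) = 1 + F
A = 2 (A = -1*(-5) - 3 = 5 - 3 = 2)
D(X) = -1 - X (D(X) = -(1 + X) = -1 - X)
D(11) + 62*A = (-1 - 1*11) + 62*2 = (-1 - 11) + 124 = -12 + 124 = 112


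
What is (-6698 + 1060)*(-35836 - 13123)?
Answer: 276030842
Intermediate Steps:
(-6698 + 1060)*(-35836 - 13123) = -5638*(-48959) = 276030842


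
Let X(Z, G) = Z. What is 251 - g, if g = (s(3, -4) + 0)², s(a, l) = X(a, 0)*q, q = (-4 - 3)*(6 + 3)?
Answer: -35470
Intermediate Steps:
q = -63 (q = -7*9 = -63)
s(a, l) = -63*a (s(a, l) = a*(-63) = -63*a)
g = 35721 (g = (-63*3 + 0)² = (-189 + 0)² = (-189)² = 35721)
251 - g = 251 - 1*35721 = 251 - 35721 = -35470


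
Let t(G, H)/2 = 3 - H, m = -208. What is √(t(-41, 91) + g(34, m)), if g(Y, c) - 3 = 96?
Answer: I*√77 ≈ 8.775*I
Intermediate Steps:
t(G, H) = 6 - 2*H (t(G, H) = 2*(3 - H) = 6 - 2*H)
g(Y, c) = 99 (g(Y, c) = 3 + 96 = 99)
√(t(-41, 91) + g(34, m)) = √((6 - 2*91) + 99) = √((6 - 182) + 99) = √(-176 + 99) = √(-77) = I*√77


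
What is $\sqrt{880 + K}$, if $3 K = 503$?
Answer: $\frac{\sqrt{9429}}{3} \approx 32.368$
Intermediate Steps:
$K = \frac{503}{3}$ ($K = \frac{1}{3} \cdot 503 = \frac{503}{3} \approx 167.67$)
$\sqrt{880 + K} = \sqrt{880 + \frac{503}{3}} = \sqrt{\frac{3143}{3}} = \frac{\sqrt{9429}}{3}$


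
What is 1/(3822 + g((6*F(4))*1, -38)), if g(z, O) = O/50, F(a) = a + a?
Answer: 25/95531 ≈ 0.00026170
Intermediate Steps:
F(a) = 2*a
g(z, O) = O/50 (g(z, O) = O*(1/50) = O/50)
1/(3822 + g((6*F(4))*1, -38)) = 1/(3822 + (1/50)*(-38)) = 1/(3822 - 19/25) = 1/(95531/25) = 25/95531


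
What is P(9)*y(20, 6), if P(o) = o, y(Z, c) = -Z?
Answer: -180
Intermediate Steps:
P(9)*y(20, 6) = 9*(-1*20) = 9*(-20) = -180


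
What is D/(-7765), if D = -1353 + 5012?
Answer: -3659/7765 ≈ -0.47122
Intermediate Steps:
D = 3659
D/(-7765) = 3659/(-7765) = 3659*(-1/7765) = -3659/7765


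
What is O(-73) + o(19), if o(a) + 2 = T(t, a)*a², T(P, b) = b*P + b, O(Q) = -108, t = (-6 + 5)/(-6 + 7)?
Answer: -110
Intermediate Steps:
t = -1 (t = -1/1 = -1*1 = -1)
T(P, b) = b + P*b (T(P, b) = P*b + b = b + P*b)
o(a) = -2 (o(a) = -2 + (a*(1 - 1))*a² = -2 + (a*0)*a² = -2 + 0*a² = -2 + 0 = -2)
O(-73) + o(19) = -108 - 2 = -110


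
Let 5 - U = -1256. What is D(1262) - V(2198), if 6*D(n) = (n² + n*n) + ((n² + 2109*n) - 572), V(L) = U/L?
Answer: 8175367099/6594 ≈ 1.2398e+6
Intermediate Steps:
U = 1261 (U = 5 - 1*(-1256) = 5 + 1256 = 1261)
V(L) = 1261/L
D(n) = -286/3 + n²/2 + 703*n/2 (D(n) = ((n² + n*n) + ((n² + 2109*n) - 572))/6 = ((n² + n²) + (-572 + n² + 2109*n))/6 = (2*n² + (-572 + n² + 2109*n))/6 = (-572 + 3*n² + 2109*n)/6 = -286/3 + n²/2 + 703*n/2)
D(1262) - V(2198) = (-286/3 + (½)*1262² + (703/2)*1262) - 1261/2198 = (-286/3 + (½)*1592644 + 443593) - 1261/2198 = (-286/3 + 796322 + 443593) - 1*1261/2198 = 3719459/3 - 1261/2198 = 8175367099/6594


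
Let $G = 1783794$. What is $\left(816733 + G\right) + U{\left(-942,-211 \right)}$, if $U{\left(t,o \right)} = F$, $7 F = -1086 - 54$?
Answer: $\frac{18202549}{7} \approx 2.6004 \cdot 10^{6}$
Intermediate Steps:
$F = - \frac{1140}{7}$ ($F = \frac{-1086 - 54}{7} = \frac{1}{7} \left(-1140\right) = - \frac{1140}{7} \approx -162.86$)
$U{\left(t,o \right)} = - \frac{1140}{7}$
$\left(816733 + G\right) + U{\left(-942,-211 \right)} = \left(816733 + 1783794\right) - \frac{1140}{7} = 2600527 - \frac{1140}{7} = \frac{18202549}{7}$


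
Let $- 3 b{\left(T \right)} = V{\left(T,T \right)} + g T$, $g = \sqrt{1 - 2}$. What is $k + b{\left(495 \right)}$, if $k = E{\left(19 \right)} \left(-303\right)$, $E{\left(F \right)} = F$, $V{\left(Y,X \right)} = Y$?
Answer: $-5922 - 165 i \approx -5922.0 - 165.0 i$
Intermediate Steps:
$g = i$ ($g = \sqrt{-1} = i \approx 1.0 i$)
$k = -5757$ ($k = 19 \left(-303\right) = -5757$)
$b{\left(T \right)} = - \frac{T}{3} - \frac{i T}{3}$ ($b{\left(T \right)} = - \frac{T + i T}{3} = - \frac{T}{3} - \frac{i T}{3}$)
$k + b{\left(495 \right)} = -5757 + \frac{1}{3} \cdot 495 \left(-1 - i\right) = -5757 - \left(165 + 165 i\right) = -5922 - 165 i$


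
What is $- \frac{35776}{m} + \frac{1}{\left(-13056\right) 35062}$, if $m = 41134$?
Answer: $- \frac{8188580335703}{9414944730624} \approx -0.86974$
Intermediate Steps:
$- \frac{35776}{m} + \frac{1}{\left(-13056\right) 35062} = - \frac{35776}{41134} + \frac{1}{\left(-13056\right) 35062} = \left(-35776\right) \frac{1}{41134} - \frac{1}{457769472} = - \frac{17888}{20567} - \frac{1}{457769472} = - \frac{8188580335703}{9414944730624}$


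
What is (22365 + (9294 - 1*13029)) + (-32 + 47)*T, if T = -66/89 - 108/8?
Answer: 3278115/178 ≈ 18416.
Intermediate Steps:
T = -2535/178 (T = -66*1/89 - 108*⅛ = -66/89 - 27/2 = -2535/178 ≈ -14.242)
(22365 + (9294 - 1*13029)) + (-32 + 47)*T = (22365 + (9294 - 1*13029)) + (-32 + 47)*(-2535/178) = (22365 + (9294 - 13029)) + 15*(-2535/178) = (22365 - 3735) - 38025/178 = 18630 - 38025/178 = 3278115/178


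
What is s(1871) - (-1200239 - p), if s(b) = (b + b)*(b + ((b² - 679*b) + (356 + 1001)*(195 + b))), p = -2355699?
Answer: 18842302970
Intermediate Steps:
s(b) = 2*b*(264615 + b² + 679*b) (s(b) = (2*b)*(b + ((b² - 679*b) + 1357*(195 + b))) = (2*b)*(b + ((b² - 679*b) + (264615 + 1357*b))) = (2*b)*(b + (264615 + b² + 678*b)) = (2*b)*(264615 + b² + 679*b) = 2*b*(264615 + b² + 679*b))
s(1871) - (-1200239 - p) = 2*1871*(264615 + 1871² + 679*1871) - (-1200239 - 1*(-2355699)) = 2*1871*(264615 + 3500641 + 1270409) - (-1200239 + 2355699) = 2*1871*5035665 - 1*1155460 = 18843458430 - 1155460 = 18842302970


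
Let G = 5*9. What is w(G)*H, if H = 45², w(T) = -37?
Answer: -74925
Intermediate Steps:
G = 45
H = 2025
w(G)*H = -37*2025 = -74925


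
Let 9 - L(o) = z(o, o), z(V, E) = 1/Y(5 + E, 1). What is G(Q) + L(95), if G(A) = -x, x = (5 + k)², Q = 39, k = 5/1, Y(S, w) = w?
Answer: -92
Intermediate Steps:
k = 5 (k = 5*1 = 5)
z(V, E) = 1 (z(V, E) = 1/1 = 1)
L(o) = 8 (L(o) = 9 - 1*1 = 9 - 1 = 8)
x = 100 (x = (5 + 5)² = 10² = 100)
G(A) = -100 (G(A) = -1*100 = -100)
G(Q) + L(95) = -100 + 8 = -92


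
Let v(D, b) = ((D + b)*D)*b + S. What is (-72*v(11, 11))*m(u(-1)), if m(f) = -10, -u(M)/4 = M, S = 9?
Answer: 1923120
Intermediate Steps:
v(D, b) = 9 + D*b*(D + b) (v(D, b) = ((D + b)*D)*b + 9 = (D*(D + b))*b + 9 = D*b*(D + b) + 9 = 9 + D*b*(D + b))
u(M) = -4*M
(-72*v(11, 11))*m(u(-1)) = -72*(9 + 11*11² + 11*11²)*(-10) = -72*(9 + 11*121 + 11*121)*(-10) = -72*(9 + 1331 + 1331)*(-10) = -72*2671*(-10) = -192312*(-10) = 1923120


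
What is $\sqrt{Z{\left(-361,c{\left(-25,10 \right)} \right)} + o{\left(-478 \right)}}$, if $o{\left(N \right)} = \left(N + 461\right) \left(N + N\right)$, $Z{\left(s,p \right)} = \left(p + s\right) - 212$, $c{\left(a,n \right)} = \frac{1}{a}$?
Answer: $\frac{\sqrt{391974}}{5} \approx 125.22$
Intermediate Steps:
$Z{\left(s,p \right)} = -212 + p + s$
$o{\left(N \right)} = 2 N \left(461 + N\right)$ ($o{\left(N \right)} = \left(461 + N\right) 2 N = 2 N \left(461 + N\right)$)
$\sqrt{Z{\left(-361,c{\left(-25,10 \right)} \right)} + o{\left(-478 \right)}} = \sqrt{\left(-212 + \frac{1}{-25} - 361\right) + 2 \left(-478\right) \left(461 - 478\right)} = \sqrt{\left(-212 - \frac{1}{25} - 361\right) + 2 \left(-478\right) \left(-17\right)} = \sqrt{- \frac{14326}{25} + 16252} = \sqrt{\frac{391974}{25}} = \frac{\sqrt{391974}}{5}$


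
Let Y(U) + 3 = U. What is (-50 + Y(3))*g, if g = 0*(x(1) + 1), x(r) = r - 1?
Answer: 0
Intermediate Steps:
x(r) = -1 + r
Y(U) = -3 + U
g = 0 (g = 0*((-1 + 1) + 1) = 0*(0 + 1) = 0*1 = 0)
(-50 + Y(3))*g = (-50 + (-3 + 3))*0 = (-50 + 0)*0 = -50*0 = 0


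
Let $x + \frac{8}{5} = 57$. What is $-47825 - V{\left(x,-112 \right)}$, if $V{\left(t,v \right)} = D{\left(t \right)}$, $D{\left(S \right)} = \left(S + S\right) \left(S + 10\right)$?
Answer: $- \frac{1376783}{25} \approx -55071.0$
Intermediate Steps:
$x = \frac{277}{5}$ ($x = - \frac{8}{5} + 57 = \frac{277}{5} \approx 55.4$)
$D{\left(S \right)} = 2 S \left(10 + S\right)$
$V{\left(t,v \right)} = 2 t \left(10 + t\right)$
$-47825 - V{\left(x,-112 \right)} = -47825 - 2 \cdot \frac{277}{5} \left(10 + \frac{277}{5}\right) = -47825 - 2 \cdot \frac{277}{5} \cdot \frac{327}{5} = -47825 - \frac{181158}{25} = - \frac{1376783}{25}$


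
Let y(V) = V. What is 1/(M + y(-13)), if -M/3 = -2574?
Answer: 1/7709 ≈ 0.00012972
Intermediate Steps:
M = 7722 (M = -3*(-2574) = 7722)
1/(M + y(-13)) = 1/(7722 - 13) = 1/7709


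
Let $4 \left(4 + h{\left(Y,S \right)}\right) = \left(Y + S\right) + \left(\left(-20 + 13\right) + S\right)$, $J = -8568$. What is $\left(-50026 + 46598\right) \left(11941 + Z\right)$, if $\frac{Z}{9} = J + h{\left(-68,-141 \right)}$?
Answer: $226283137$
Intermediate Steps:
$h{\left(Y,S \right)} = - \frac{23}{4} + \frac{S}{2} + \frac{Y}{4}$ ($h{\left(Y,S \right)} = -4 + \frac{\left(Y + S\right) + \left(\left(-20 + 13\right) + S\right)}{4} = -4 + \frac{\left(S + Y\right) + \left(-7 + S\right)}{4} = -4 + \frac{-7 + Y + 2 S}{4} = -4 + \left(- \frac{7}{4} + \frac{S}{2} + \frac{Y}{4}\right) = - \frac{23}{4} + \frac{S}{2} + \frac{Y}{4}$)
$Z = - \frac{311805}{4}$ ($Z = 9 \left(-8568 + \left(- \frac{23}{4} + \frac{1}{2} \left(-141\right) + \frac{1}{4} \left(-68\right)\right)\right) = 9 \left(-8568 - \frac{373}{4}\right) = 9 \left(- \frac{34645}{4}\right) = - \frac{311805}{4} \approx -77951.0$)
$\left(-50026 + 46598\right) \left(11941 + Z\right) = \left(-50026 + 46598\right) \left(11941 - \frac{311805}{4}\right) = \left(-3428\right) \left(- \frac{264041}{4}\right) = 226283137$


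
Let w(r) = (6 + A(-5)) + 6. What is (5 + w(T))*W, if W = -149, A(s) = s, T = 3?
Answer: -1788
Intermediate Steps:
w(r) = 7 (w(r) = (6 - 5) + 6 = 1 + 6 = 7)
(5 + w(T))*W = (5 + 7)*(-149) = 12*(-149) = -1788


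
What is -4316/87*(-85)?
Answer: 366860/87 ≈ 4216.8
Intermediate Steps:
-4316/87*(-85) = 366860/87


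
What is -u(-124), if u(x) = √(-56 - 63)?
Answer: -I*√119 ≈ -10.909*I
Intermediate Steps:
u(x) = I*√119 (u(x) = √(-119) = I*√119)
-u(-124) = -I*√119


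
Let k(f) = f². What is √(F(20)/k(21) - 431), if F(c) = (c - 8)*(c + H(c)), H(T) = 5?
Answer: 61*I*√51/21 ≈ 20.744*I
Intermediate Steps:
F(c) = (-8 + c)*(5 + c) (F(c) = (c - 8)*(c + 5) = (-8 + c)*(5 + c))
√(F(20)/k(21) - 431) = √((-40 + 20² - 3*20)/(21²) - 431) = √((-40 + 400 - 60)/441 - 431) = √(300*(1/441) - 431) = √(100/147 - 431) = √(-63257/147) = 61*I*√51/21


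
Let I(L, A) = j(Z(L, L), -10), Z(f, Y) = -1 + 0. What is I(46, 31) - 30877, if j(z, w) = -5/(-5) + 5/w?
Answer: -61753/2 ≈ -30877.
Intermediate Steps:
Z(f, Y) = -1
j(z, w) = 1 + 5/w (j(z, w) = -5*(-⅕) + 5/w = 1 + 5/w)
I(L, A) = ½ (I(L, A) = (5 - 10)/(-10) = -⅒*(-5) = ½)
I(46, 31) - 30877 = ½ - 30877 = -61753/2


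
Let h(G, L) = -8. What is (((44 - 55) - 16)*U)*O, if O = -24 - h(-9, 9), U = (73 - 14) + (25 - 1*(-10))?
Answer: 40608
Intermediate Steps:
U = 94 (U = 59 + (25 + 10) = 59 + 35 = 94)
O = -16 (O = -24 - 1*(-8) = -24 + 8 = -16)
(((44 - 55) - 16)*U)*O = (((44 - 55) - 16)*94)*(-16) = ((-11 - 16)*94)*(-16) = -27*94*(-16) = -2538*(-16) = 40608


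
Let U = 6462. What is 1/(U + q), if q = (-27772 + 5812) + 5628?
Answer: -1/9870 ≈ -0.00010132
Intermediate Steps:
q = -16332 (q = -21960 + 5628 = -16332)
1/(U + q) = 1/(6462 - 16332) = 1/(-9870) = -1/9870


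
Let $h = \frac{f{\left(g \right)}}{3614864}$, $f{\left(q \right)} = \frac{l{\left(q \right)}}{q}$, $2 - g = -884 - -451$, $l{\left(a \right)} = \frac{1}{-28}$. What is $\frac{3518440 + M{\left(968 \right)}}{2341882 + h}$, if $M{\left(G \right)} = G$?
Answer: $\frac{154956167996636160}{103110824496704639} \approx 1.5028$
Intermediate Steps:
$l{\left(a \right)} = - \frac{1}{28}$
$g = 435$ ($g = 2 - \left(-884 - -451\right) = 2 - \left(-884 + 451\right) = 2 - -433 = 2 + 433 = 435$)
$f{\left(q \right)} = - \frac{1}{28 q}$
$h = - \frac{1}{44029043520}$ ($h = \frac{\left(- \frac{1}{28}\right) \frac{1}{435}}{3614864} = \left(- \frac{1}{28}\right) \frac{1}{435} \cdot \frac{1}{3614864} = \left(- \frac{1}{12180}\right) \frac{1}{3614864} = - \frac{1}{44029043520} \approx -2.2712 \cdot 10^{-11}$)
$\frac{3518440 + M{\left(968 \right)}}{2341882 + h} = \frac{3518440 + 968}{2341882 - \frac{1}{44029043520}} = \frac{3519408}{\frac{103110824496704639}{44029043520}} = 3519408 \cdot \frac{44029043520}{103110824496704639} = \frac{154956167996636160}{103110824496704639}$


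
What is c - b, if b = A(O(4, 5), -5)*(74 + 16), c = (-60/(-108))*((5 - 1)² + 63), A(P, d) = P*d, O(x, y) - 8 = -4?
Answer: 16595/9 ≈ 1843.9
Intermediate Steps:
O(x, y) = 4 (O(x, y) = 8 - 4 = 4)
c = 395/9 (c = (-60*(-1/108))*(4² + 63) = 5*(16 + 63)/9 = (5/9)*79 = 395/9 ≈ 43.889)
b = -1800 (b = (4*(-5))*(74 + 16) = -20*90 = -1800)
c - b = 395/9 - 1*(-1800) = 395/9 + 1800 = 16595/9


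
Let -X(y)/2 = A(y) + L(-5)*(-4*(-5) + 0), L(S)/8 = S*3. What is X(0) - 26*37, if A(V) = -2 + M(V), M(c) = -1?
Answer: 3844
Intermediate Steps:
L(S) = 24*S (L(S) = 8*(S*3) = 8*(3*S) = 24*S)
A(V) = -3 (A(V) = -2 - 1 = -3)
X(y) = 4806 (X(y) = -2*(-3 + (24*(-5))*(-4*(-5) + 0)) = -2*(-3 - 120*(20 + 0)) = -2*(-3 - 120*20) = -2*(-3 - 2400) = -2*(-2403) = 4806)
X(0) - 26*37 = 4806 - 26*37 = 4806 - 962 = 3844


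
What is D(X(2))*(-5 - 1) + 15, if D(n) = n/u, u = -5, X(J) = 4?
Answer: 99/5 ≈ 19.800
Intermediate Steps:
D(n) = -n/5 (D(n) = n/(-5) = n*(-⅕) = -n/5)
D(X(2))*(-5 - 1) + 15 = (-⅕*4)*(-5 - 1) + 15 = -⅘*(-6) + 15 = 24/5 + 15 = 99/5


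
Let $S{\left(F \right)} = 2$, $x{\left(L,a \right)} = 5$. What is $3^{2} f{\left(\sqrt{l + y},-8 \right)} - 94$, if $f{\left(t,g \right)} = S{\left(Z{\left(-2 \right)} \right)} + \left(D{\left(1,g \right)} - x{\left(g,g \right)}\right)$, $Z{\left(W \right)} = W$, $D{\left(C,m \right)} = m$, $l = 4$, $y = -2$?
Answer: $-193$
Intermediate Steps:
$f{\left(t,g \right)} = -3 + g$ ($f{\left(t,g \right)} = 2 + \left(g - 5\right) = 2 + \left(-5 + g\right) = -3 + g$)
$3^{2} f{\left(\sqrt{l + y},-8 \right)} - 94 = 3^{2} \left(-3 - 8\right) - 94 = 9 \left(-11\right) - 94 = -99 - 94 = -193$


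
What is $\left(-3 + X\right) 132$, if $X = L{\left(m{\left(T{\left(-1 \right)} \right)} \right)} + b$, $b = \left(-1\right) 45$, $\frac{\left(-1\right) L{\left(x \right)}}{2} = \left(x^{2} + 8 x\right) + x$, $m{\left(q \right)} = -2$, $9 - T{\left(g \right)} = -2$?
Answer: $-2640$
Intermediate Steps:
$T{\left(g \right)} = 11$ ($T{\left(g \right)} = 9 - -2 = 9 + 2 = 11$)
$L{\left(x \right)} = - 18 x - 2 x^{2}$ ($L{\left(x \right)} = - 2 \left(\left(x^{2} + 8 x\right) + x\right) = - 2 \left(x^{2} + 9 x\right) = - 18 x - 2 x^{2}$)
$b = -45$
$X = -17$ ($X = \left(-2\right) \left(-2\right) \left(9 - 2\right) - 45 = \left(-2\right) \left(-2\right) 7 - 45 = 28 - 45 = -17$)
$\left(-3 + X\right) 132 = \left(-3 - 17\right) 132 = \left(-20\right) 132 = -2640$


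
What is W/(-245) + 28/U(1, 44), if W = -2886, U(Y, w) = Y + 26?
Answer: 84782/6615 ≈ 12.817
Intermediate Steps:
U(Y, w) = 26 + Y
W/(-245) + 28/U(1, 44) = -2886/(-245) + 28/(26 + 1) = -2886*(-1/245) + 28/27 = 2886/245 + 28*(1/27) = 2886/245 + 28/27 = 84782/6615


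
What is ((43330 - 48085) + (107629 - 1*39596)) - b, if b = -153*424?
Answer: 128150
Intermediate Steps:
b = -64872
((43330 - 48085) + (107629 - 1*39596)) - b = ((43330 - 48085) + (107629 - 1*39596)) - 1*(-64872) = (-4755 + (107629 - 39596)) + 64872 = (-4755 + 68033) + 64872 = 63278 + 64872 = 128150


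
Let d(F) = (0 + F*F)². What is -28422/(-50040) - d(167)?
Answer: -2162273770801/2780 ≈ -7.7780e+8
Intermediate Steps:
d(F) = F⁴ (d(F) = (0 + F²)² = (F²)² = F⁴)
-28422/(-50040) - d(167) = -28422/(-50040) - 1*167⁴ = -28422*(-1/50040) - 1*777796321 = 1579/2780 - 777796321 = -2162273770801/2780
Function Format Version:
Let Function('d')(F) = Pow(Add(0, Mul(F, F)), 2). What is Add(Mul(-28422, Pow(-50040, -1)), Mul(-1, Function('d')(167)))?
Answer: Rational(-2162273770801, 2780) ≈ -7.7780e+8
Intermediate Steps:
Function('d')(F) = Pow(F, 4) (Function('d')(F) = Pow(Add(0, Pow(F, 2)), 2) = Pow(Pow(F, 2), 2) = Pow(F, 4))
Add(Mul(-28422, Pow(-50040, -1)), Mul(-1, Function('d')(167))) = Add(Mul(-28422, Pow(-50040, -1)), Mul(-1, Pow(167, 4))) = Add(Mul(-28422, Rational(-1, 50040)), Mul(-1, 777796321)) = Add(Rational(1579, 2780), -777796321) = Rational(-2162273770801, 2780)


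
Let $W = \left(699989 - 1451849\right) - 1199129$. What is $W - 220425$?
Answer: $-2171414$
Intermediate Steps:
$W = -1950989$ ($W = -751860 - 1199129 = -1950989$)
$W - 220425 = -1950989 - 220425 = -2171414$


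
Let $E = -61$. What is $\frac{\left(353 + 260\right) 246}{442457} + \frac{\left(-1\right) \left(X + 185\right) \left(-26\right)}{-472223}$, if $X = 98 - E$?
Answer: $\frac{67252948546}{208938371911} \approx 0.32188$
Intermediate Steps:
$X = 159$ ($X = 98 - -61 = 98 + 61 = 159$)
$\frac{\left(353 + 260\right) 246}{442457} + \frac{\left(-1\right) \left(X + 185\right) \left(-26\right)}{-472223} = \frac{\left(353 + 260\right) 246}{442457} + \frac{\left(-1\right) \left(159 + 185\right) \left(-26\right)}{-472223} = 613 \cdot 246 \cdot \frac{1}{442457} + - 344 \left(-26\right) \left(- \frac{1}{472223}\right) = 150798 \cdot \frac{1}{442457} + \left(-1\right) \left(-8944\right) \left(- \frac{1}{472223}\right) = \frac{150798}{442457} + 8944 \left(- \frac{1}{472223}\right) = \frac{150798}{442457} - \frac{8944}{472223} = \frac{67252948546}{208938371911}$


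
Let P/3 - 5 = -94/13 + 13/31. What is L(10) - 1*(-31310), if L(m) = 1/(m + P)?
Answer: 57610803/1840 ≈ 31310.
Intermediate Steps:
P = -2190/403 (P = 15 + 3*(-94/13 + 13/31) = 15 + 3*(-2745/403) = 15 - 8235/403 = -2190/403 ≈ -5.4342)
L(m) = 1/(-2190/403 + m) (L(m) = 1/(m - 2190/403) = 1/(-2190/403 + m))
L(10) - 1*(-31310) = 403/(-2190 + 403*10) - 1*(-31310) = 403/(-2190 + 4030) + 31310 = 403/1840 + 31310 = 57610803/1840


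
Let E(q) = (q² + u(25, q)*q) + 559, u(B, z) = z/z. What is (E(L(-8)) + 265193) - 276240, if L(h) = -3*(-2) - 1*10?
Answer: -10476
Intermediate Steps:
u(B, z) = 1
L(h) = -4 (L(h) = 6 - 10 = -4)
E(q) = 559 + q + q² (E(q) = (q² + 1*q) + 559 = (q² + q) + 559 = (q + q²) + 559 = 559 + q + q²)
(E(L(-8)) + 265193) - 276240 = ((559 - 4 + (-4)²) + 265193) - 276240 = ((559 - 4 + 16) + 265193) - 276240 = (571 + 265193) - 276240 = 265764 - 276240 = -10476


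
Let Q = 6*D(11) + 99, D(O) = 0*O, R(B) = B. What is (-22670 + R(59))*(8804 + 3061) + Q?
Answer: -268279416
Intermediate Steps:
D(O) = 0
Q = 99 (Q = 6*0 + 99 = 0 + 99 = 99)
(-22670 + R(59))*(8804 + 3061) + Q = (-22670 + 59)*(8804 + 3061) + 99 = -22611*11865 + 99 = -268279515 + 99 = -268279416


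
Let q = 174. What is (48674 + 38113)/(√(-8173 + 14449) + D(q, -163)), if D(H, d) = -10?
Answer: 433935/3088 + 86787*√1569/3088 ≈ 1253.8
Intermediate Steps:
(48674 + 38113)/(√(-8173 + 14449) + D(q, -163)) = (48674 + 38113)/(√(-8173 + 14449) - 10) = 86787/(√6276 - 10) = 86787/(2*√1569 - 10) = 86787/(-10 + 2*√1569)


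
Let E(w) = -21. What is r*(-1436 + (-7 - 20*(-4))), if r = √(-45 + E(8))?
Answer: -1363*I*√66 ≈ -11073.0*I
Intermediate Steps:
r = I*√66 (r = √(-45 - 21) = √(-66) = I*√66 ≈ 8.124*I)
r*(-1436 + (-7 - 20*(-4))) = (I*√66)*(-1436 + (-7 - 20*(-4))) = (I*√66)*(-1436 + (-7 + 80)) = (I*√66)*(-1436 + 73) = (I*√66)*(-1363) = -1363*I*√66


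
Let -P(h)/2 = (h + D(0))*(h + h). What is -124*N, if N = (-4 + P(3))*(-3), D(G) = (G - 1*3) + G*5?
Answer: -1488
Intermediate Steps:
D(G) = -3 + 6*G (D(G) = (G - 3) + 5*G = (-3 + G) + 5*G = -3 + 6*G)
P(h) = -4*h*(-3 + h) (P(h) = -2*(h + (-3 + 6*0))*(h + h) = -2*(h + (-3 + 0))*2*h = -2*(h - 3)*2*h = -2*(-3 + h)*2*h = -4*h*(-3 + h))
N = 12 (N = (-4 + 4*3*(3 - 1*3))*(-3) = (-4 + 4*3*(3 - 3))*(-3) = (-4 + 4*3*0)*(-3) = (-4 + 0)*(-3) = -4*(-3) = 12)
-124*N = -124*12 = -1488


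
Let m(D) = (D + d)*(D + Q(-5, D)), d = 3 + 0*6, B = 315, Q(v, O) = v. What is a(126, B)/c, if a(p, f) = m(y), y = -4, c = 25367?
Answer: 9/25367 ≈ 0.00035479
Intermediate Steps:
d = 3 (d = 3 + 0 = 3)
m(D) = (-5 + D)*(3 + D) (m(D) = (D + 3)*(D - 5) = (3 + D)*(-5 + D) = (-5 + D)*(3 + D))
a(p, f) = 9 (a(p, f) = -15 + (-4)² - 2*(-4) = -15 + 16 + 8 = 9)
a(126, B)/c = 9/25367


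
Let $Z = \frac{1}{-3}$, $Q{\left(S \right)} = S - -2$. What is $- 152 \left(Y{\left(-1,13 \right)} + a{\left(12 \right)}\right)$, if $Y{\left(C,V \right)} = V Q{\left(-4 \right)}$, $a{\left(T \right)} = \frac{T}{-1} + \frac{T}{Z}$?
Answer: $11248$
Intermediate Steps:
$Q{\left(S \right)} = 2 + S$ ($Q{\left(S \right)} = S + 2 = 2 + S$)
$Z = - \frac{1}{3} \approx -0.33333$
$a{\left(T \right)} = - 4 T$ ($a{\left(T \right)} = \frac{T}{-1} + \frac{T}{- \frac{1}{3}} = T \left(-1\right) + T \left(-3\right) = - T - 3 T = - 4 T$)
$Y{\left(C,V \right)} = - 2 V$ ($Y{\left(C,V \right)} = V \left(2 - 4\right) = V \left(-2\right) = - 2 V$)
$- 152 \left(Y{\left(-1,13 \right)} + a{\left(12 \right)}\right) = - 152 \left(\left(-2\right) 13 - 48\right) = - 152 \left(-26 - 48\right) = \left(-152\right) \left(-74\right) = 11248$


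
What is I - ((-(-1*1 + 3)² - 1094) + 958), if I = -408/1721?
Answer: 240532/1721 ≈ 139.76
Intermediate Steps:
I = -408/1721 (I = -408*1/1721 = -408/1721 ≈ -0.23707)
I - ((-(-1*1 + 3)² - 1094) + 958) = -408/1721 - ((-(-1*1 + 3)² - 1094) + 958) = -408/1721 - ((-(-1 + 3)² - 1094) + 958) = -408/1721 - ((-1*2² - 1094) + 958) = -408/1721 - ((-1*4 - 1094) + 958) = -408/1721 - ((-4 - 1094) + 958) = -408/1721 - (-1098 + 958) = -408/1721 - 1*(-140) = -408/1721 + 140 = 240532/1721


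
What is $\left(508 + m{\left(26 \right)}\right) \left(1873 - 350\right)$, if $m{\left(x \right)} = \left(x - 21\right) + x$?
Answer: $820897$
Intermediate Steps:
$m{\left(x \right)} = -21 + 2 x$ ($m{\left(x \right)} = \left(-21 + x\right) + x = -21 + 2 x$)
$\left(508 + m{\left(26 \right)}\right) \left(1873 - 350\right) = \left(508 + \left(-21 + 2 \cdot 26\right)\right) \left(1873 - 350\right) = \left(508 + \left(-21 + 52\right)\right) 1523 = \left(508 + 31\right) 1523 = 539 \cdot 1523 = 820897$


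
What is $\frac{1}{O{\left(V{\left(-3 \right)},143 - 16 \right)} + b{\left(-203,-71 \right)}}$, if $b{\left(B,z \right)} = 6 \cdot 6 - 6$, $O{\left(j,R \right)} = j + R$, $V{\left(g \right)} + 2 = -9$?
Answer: $\frac{1}{146} \approx 0.0068493$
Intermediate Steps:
$V{\left(g \right)} = -11$ ($V{\left(g \right)} = -2 - 9 = -11$)
$O{\left(j,R \right)} = R + j$
$b{\left(B,z \right)} = 30$ ($b{\left(B,z \right)} = 36 - 6 = 30$)
$\frac{1}{O{\left(V{\left(-3 \right)},143 - 16 \right)} + b{\left(-203,-71 \right)}} = \frac{1}{\left(\left(143 - 16\right) - 11\right) + 30} = \frac{1}{\left(127 - 11\right) + 30} = \frac{1}{116 + 30} = \frac{1}{146}$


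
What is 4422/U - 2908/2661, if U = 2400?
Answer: 797957/1064400 ≈ 0.74968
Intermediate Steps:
4422/U - 2908/2661 = 4422/2400 - 2908/2661 = 4422*(1/2400) - 2908*1/2661 = 737/400 - 2908/2661 = 797957/1064400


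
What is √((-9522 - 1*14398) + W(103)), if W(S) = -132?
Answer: 2*I*√6013 ≈ 155.09*I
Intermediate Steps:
√((-9522 - 1*14398) + W(103)) = √((-9522 - 1*14398) - 132) = √((-9522 - 14398) - 132) = √(-23920 - 132) = √(-24052) = 2*I*√6013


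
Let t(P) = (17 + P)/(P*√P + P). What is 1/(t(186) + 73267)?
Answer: 468927811662/34356931210583159 - 37758*√186/34356931210583159 ≈ 1.3649e-5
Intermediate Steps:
t(P) = (17 + P)/(P + P^(3/2)) (t(P) = (17 + P)/(P^(3/2) + P) = (17 + P)/(P + P^(3/2)))
1/(t(186) + 73267) = 1/((17 + 186)/(186 + 186^(3/2)) + 73267) = 1/(203/(186 + 186*√186) + 73267) = 1/(73267 + 203/(186 + 186*√186))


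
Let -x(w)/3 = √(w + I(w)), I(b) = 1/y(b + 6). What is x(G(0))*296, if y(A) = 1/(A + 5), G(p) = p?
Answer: -888*√11 ≈ -2945.2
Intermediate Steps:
y(A) = 1/(5 + A)
I(b) = 11 + b (I(b) = 1/(1/(5 + (b + 6))) = 1/(1/(5 + (6 + b))) = 1/(1/(11 + b)) = 11 + b)
x(w) = -3*√(11 + 2*w) (x(w) = -3*√(w + (11 + w)) = -3*√(11 + 2*w))
x(G(0))*296 = -3*√(11 + 2*0)*296 = -3*√(11 + 0)*296 = -3*√11*296 = -888*√11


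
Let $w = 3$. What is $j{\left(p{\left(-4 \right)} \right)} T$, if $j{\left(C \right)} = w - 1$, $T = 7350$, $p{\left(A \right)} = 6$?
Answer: $14700$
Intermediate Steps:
$j{\left(C \right)} = 2$ ($j{\left(C \right)} = 3 - 1 = 2$)
$j{\left(p{\left(-4 \right)} \right)} T = 2 \cdot 7350 = 14700$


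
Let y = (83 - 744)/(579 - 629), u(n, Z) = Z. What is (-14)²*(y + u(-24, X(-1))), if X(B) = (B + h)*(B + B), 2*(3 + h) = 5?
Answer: 79478/25 ≈ 3179.1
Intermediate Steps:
h = -½ (h = -3 + (½)*5 = -3 + 5/2 = -½ ≈ -0.50000)
X(B) = 2*B*(-½ + B) (X(B) = (B - ½)*(B + B) = (-½ + B)*(2*B) = 2*B*(-½ + B))
y = 661/50 (y = -661/(-50) = -661*(-1/50) = 661/50 ≈ 13.220)
(-14)²*(y + u(-24, X(-1))) = (-14)²*(661/50 - (-1 + 2*(-1))) = 196*(661/50 - (-1 - 2)) = 196*(661/50 - 1*(-3)) = 196*(661/50 + 3) = 196*(811/50) = 79478/25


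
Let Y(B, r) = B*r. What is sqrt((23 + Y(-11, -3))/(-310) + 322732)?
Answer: 2*sqrt(1938407990)/155 ≈ 568.09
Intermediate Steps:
sqrt((23 + Y(-11, -3))/(-310) + 322732) = sqrt((23 - 11*(-3))/(-310) + 322732) = sqrt((23 + 33)*(-1/310) + 322732) = sqrt(56*(-1/310) + 322732) = sqrt(-28/155 + 322732) = sqrt(50023432/155) = 2*sqrt(1938407990)/155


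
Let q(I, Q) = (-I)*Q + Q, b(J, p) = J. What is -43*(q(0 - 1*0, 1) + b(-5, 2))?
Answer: 172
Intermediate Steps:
q(I, Q) = Q - I*Q (q(I, Q) = -I*Q + Q = Q - I*Q)
-43*(q(0 - 1*0, 1) + b(-5, 2)) = -43*(1*(1 - (0 - 1*0)) - 5) = -43*(1*(1 - (0 + 0)) - 5) = -43*(1*(1 - 1*0) - 5) = -43*(1*(1 + 0) - 5) = -43*(1*1 - 5) = -43*(1 - 5) = -43*(-4) = 172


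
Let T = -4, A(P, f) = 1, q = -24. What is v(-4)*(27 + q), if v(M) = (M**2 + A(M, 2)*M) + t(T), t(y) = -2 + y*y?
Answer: 78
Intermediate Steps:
t(y) = -2 + y**2
v(M) = 14 + M + M**2 (v(M) = (M**2 + 1*M) + (-2 + (-4)**2) = (M**2 + M) + (-2 + 16) = (M + M**2) + 14 = 14 + M + M**2)
v(-4)*(27 + q) = (14 - 4 + (-4)**2)*(27 - 24) = (14 - 4 + 16)*3 = 26*3 = 78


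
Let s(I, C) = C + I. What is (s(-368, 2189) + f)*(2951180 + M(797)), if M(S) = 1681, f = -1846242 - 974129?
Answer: -8322786371550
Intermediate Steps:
f = -2820371
(s(-368, 2189) + f)*(2951180 + M(797)) = ((2189 - 368) - 2820371)*(2951180 + 1681) = (1821 - 2820371)*2952861 = -2818550*2952861 = -8322786371550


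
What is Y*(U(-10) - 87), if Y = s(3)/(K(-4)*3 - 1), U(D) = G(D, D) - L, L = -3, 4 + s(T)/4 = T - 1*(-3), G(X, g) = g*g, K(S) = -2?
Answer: -128/7 ≈ -18.286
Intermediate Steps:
G(X, g) = g**2
s(T) = -4 + 4*T (s(T) = -16 + 4*(T - 1*(-3)) = -16 + 4*(T + 3) = -16 + 4*(3 + T) = -16 + (12 + 4*T) = -4 + 4*T)
U(D) = 3 + D**2 (U(D) = D**2 - 1*(-3) = D**2 + 3 = 3 + D**2)
Y = -8/7 (Y = (-4 + 4*3)/(-2*3 - 1) = (-4 + 12)/(-6 - 1) = 8/(-7) = 8*(-1/7) = -8/7 ≈ -1.1429)
Y*(U(-10) - 87) = -8*((3 + (-10)**2) - 87)/7 = -8*((3 + 100) - 87)/7 = -8*(103 - 87)/7 = -8/7*16 = -128/7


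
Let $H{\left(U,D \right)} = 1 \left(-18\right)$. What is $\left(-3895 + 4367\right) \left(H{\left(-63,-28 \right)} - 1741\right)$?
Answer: $-830248$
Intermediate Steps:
$H{\left(U,D \right)} = -18$
$\left(-3895 + 4367\right) \left(H{\left(-63,-28 \right)} - 1741\right) = \left(-3895 + 4367\right) \left(-18 - 1741\right) = 472 \left(-1759\right) = -830248$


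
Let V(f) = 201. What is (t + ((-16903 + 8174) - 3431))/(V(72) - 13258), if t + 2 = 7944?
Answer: 4218/13057 ≈ 0.32305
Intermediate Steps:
t = 7942 (t = -2 + 7944 = 7942)
(t + ((-16903 + 8174) - 3431))/(V(72) - 13258) = (7942 + ((-16903 + 8174) - 3431))/(201 - 13258) = (7942 + (-8729 - 3431))/(-13057) = (7942 - 12160)*(-1/13057) = -4218*(-1/13057) = 4218/13057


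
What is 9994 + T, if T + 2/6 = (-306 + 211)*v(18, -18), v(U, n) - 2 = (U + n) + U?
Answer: 24281/3 ≈ 8093.7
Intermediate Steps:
v(U, n) = 2 + n + 2*U (v(U, n) = 2 + ((U + n) + U) = 2 + (n + 2*U) = 2 + n + 2*U)
T = -5701/3 (T = -⅓ + (-306 + 211)*(2 - 18 + 2*18) = -⅓ - 95*(2 - 18 + 36) = -⅓ - 95*20 = -⅓ - 1900 = -5701/3 ≈ -1900.3)
9994 + T = 9994 - 5701/3 = 24281/3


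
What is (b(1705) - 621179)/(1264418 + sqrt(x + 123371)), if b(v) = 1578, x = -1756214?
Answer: -783434657218/1598754511567 + 1858803*I*sqrt(181427)/1598754511567 ≈ -0.49003 + 0.00049523*I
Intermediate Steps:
(b(1705) - 621179)/(1264418 + sqrt(x + 123371)) = (1578 - 621179)/(1264418 + sqrt(-1756214 + 123371)) = -619601/(1264418 + sqrt(-1632843)) = -619601/(1264418 + 3*I*sqrt(181427))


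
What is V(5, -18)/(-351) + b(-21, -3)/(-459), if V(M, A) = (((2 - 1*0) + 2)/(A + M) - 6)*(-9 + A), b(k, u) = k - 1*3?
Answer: -11194/25857 ≈ -0.43292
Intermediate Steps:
b(k, u) = -3 + k (b(k, u) = k - 3 = -3 + k)
V(M, A) = (-9 + A)*(-6 + 4/(A + M)) (V(M, A) = (((2 + 0) + 2)/(A + M) - 6)*(-9 + A) = ((2 + 2)/(A + M) - 6)*(-9 + A) = (4/(A + M) - 6)*(-9 + A) = (-6 + 4/(A + M))*(-9 + A) = (-9 + A)*(-6 + 4/(A + M)))
V(5, -18)/(-351) + b(-21, -3)/(-459) = (2*(-18 - 3*(-18)² + 27*5 + 29*(-18) - 3*(-18)*5)/(-18 + 5))/(-351) + (-3 - 21)/(-459) = (2*(-18 - 3*324 + 135 - 522 + 270)/(-13))*(-1/351) - 24*(-1/459) = (2*(-1/13)*(-18 - 972 + 135 - 522 + 270))*(-1/351) + 8/153 = (2*(-1/13)*(-1107))*(-1/351) + 8/153 = (2214/13)*(-1/351) + 8/153 = -82/169 + 8/153 = -11194/25857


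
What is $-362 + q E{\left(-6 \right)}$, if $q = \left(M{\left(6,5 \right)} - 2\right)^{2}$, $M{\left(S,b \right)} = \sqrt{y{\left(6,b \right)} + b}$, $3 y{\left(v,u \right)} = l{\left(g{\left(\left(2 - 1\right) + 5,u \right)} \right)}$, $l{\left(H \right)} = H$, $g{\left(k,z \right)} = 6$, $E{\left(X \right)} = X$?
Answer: $-428 + 24 \sqrt{7} \approx -364.5$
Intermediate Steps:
$y{\left(v,u \right)} = 2$ ($y{\left(v,u \right)} = \frac{1}{3} \cdot 6 = 2$)
$M{\left(S,b \right)} = \sqrt{2 + b}$
$q = \left(-2 + \sqrt{7}\right)^{2}$ ($q = \left(\sqrt{2 + 5} - 2\right)^{2} = \left(\sqrt{7} - 2\right)^{2} = \left(-2 + \sqrt{7}\right)^{2} \approx 0.41699$)
$-362 + q E{\left(-6 \right)} = -362 + \left(2 - \sqrt{7}\right)^{2} \left(-6\right) = -362 - 6 \left(2 - \sqrt{7}\right)^{2}$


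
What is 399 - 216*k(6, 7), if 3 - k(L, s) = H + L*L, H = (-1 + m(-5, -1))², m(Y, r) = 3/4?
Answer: 15081/2 ≈ 7540.5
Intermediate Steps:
m(Y, r) = ¾ (m(Y, r) = 3*(¼) = ¾)
H = 1/16 (H = (-1 + ¾)² = (-¼)² = 1/16 ≈ 0.062500)
k(L, s) = 47/16 - L² (k(L, s) = 3 - (1/16 + L*L) = 3 - (1/16 + L²) = 3 + (-1/16 - L²) = 47/16 - L²)
399 - 216*k(6, 7) = 399 - 216*(47/16 - 1*6²) = 399 - 216*(47/16 - 1*36) = 399 - 216*(47/16 - 36) = 399 - 216*(-529/16) = 399 + 14283/2 = 15081/2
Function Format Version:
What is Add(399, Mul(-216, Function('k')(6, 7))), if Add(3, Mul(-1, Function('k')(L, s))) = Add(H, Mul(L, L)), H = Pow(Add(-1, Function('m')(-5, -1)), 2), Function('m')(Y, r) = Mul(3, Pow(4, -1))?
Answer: Rational(15081, 2) ≈ 7540.5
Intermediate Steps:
Function('m')(Y, r) = Rational(3, 4) (Function('m')(Y, r) = Mul(3, Rational(1, 4)) = Rational(3, 4))
H = Rational(1, 16) (H = Pow(Add(-1, Rational(3, 4)), 2) = Pow(Rational(-1, 4), 2) = Rational(1, 16) ≈ 0.062500)
Function('k')(L, s) = Add(Rational(47, 16), Mul(-1, Pow(L, 2))) (Function('k')(L, s) = Add(3, Mul(-1, Add(Rational(1, 16), Mul(L, L)))) = Add(3, Mul(-1, Add(Rational(1, 16), Pow(L, 2)))) = Add(3, Add(Rational(-1, 16), Mul(-1, Pow(L, 2)))) = Add(Rational(47, 16), Mul(-1, Pow(L, 2))))
Add(399, Mul(-216, Function('k')(6, 7))) = Add(399, Mul(-216, Add(Rational(47, 16), Mul(-1, Pow(6, 2))))) = Add(399, Mul(-216, Add(Rational(47, 16), Mul(-1, 36)))) = Add(399, Mul(-216, Add(Rational(47, 16), -36))) = Add(399, Mul(-216, Rational(-529, 16))) = Add(399, Rational(14283, 2)) = Rational(15081, 2)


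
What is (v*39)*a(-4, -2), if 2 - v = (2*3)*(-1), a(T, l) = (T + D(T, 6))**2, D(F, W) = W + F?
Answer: 1248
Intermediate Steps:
D(F, W) = F + W
a(T, l) = (6 + 2*T)**2 (a(T, l) = (T + (T + 6))**2 = (T + (6 + T))**2 = (6 + 2*T)**2)
v = 8 (v = 2 - 2*3*(-1) = 2 - 6*(-1) = 2 - 1*(-6) = 2 + 6 = 8)
(v*39)*a(-4, -2) = (8*39)*(4*(3 - 4)**2) = 312*(4*(-1)**2) = 312*(4*1) = 312*4 = 1248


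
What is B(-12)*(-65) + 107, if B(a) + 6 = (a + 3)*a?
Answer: -6523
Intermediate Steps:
B(a) = -6 + a*(3 + a) (B(a) = -6 + (a + 3)*a = -6 + (3 + a)*a = -6 + a*(3 + a))
B(-12)*(-65) + 107 = (-6 + (-12)**2 + 3*(-12))*(-65) + 107 = (-6 + 144 - 36)*(-65) + 107 = 102*(-65) + 107 = -6630 + 107 = -6523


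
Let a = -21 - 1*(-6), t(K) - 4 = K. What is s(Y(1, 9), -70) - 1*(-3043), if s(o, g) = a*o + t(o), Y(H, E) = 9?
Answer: 2921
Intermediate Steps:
t(K) = 4 + K
a = -15 (a = -21 + 6 = -15)
s(o, g) = 4 - 14*o (s(o, g) = -15*o + (4 + o) = 4 - 14*o)
s(Y(1, 9), -70) - 1*(-3043) = (4 - 14*9) - 1*(-3043) = (4 - 126) + 3043 = -122 + 3043 = 2921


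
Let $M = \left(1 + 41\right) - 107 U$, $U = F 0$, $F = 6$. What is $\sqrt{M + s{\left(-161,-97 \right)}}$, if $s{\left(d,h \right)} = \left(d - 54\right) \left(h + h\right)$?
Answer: $2 \sqrt{10438} \approx 204.33$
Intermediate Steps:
$s{\left(d,h \right)} = 2 h \left(-54 + d\right)$ ($s{\left(d,h \right)} = \left(-54 + d\right) 2 h = 2 h \left(-54 + d\right)$)
$U = 0$ ($U = 6 \cdot 0 = 0$)
$M = 42$ ($M = \left(1 + 41\right) - 0 = 42 + 0 = 42$)
$\sqrt{M + s{\left(-161,-97 \right)}} = \sqrt{42 + 2 \left(-97\right) \left(-54 - 161\right)} = \sqrt{42 + 2 \left(-97\right) \left(-215\right)} = \sqrt{42 + 41710} = \sqrt{41752} = 2 \sqrt{10438}$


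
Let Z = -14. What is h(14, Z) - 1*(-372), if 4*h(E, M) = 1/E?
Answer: 20833/56 ≈ 372.02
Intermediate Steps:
h(E, M) = 1/(4*E)
h(14, Z) - 1*(-372) = (1/4)/14 - 1*(-372) = (1/4)*(1/14) + 372 = 1/56 + 372 = 20833/56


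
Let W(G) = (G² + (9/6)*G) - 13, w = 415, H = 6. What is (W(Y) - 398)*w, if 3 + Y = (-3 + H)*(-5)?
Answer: -47310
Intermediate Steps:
Y = -18 (Y = -3 + (-3 + 6)*(-5) = -3 + 3*(-5) = -3 - 15 = -18)
W(G) = -13 + G² + 3*G/2 (W(G) = (G² + (9*(⅙))*G) - 13 = (G² + 3*G/2) - 13 = -13 + G² + 3*G/2)
(W(Y) - 398)*w = ((-13 + (-18)² + (3/2)*(-18)) - 398)*415 = ((-13 + 324 - 27) - 398)*415 = (284 - 398)*415 = -114*415 = -47310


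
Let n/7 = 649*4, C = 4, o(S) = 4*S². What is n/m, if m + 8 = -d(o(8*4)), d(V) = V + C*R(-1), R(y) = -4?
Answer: -649/146 ≈ -4.4452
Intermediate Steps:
d(V) = -16 + V (d(V) = V + 4*(-4) = V - 16 = -16 + V)
n = 18172 (n = 7*(649*4) = 7*2596 = 18172)
m = -4088 (m = -8 - (-16 + 4*(8*4)²) = -8 - (-16 + 4*32²) = -8 - (-16 + 4*1024) = -8 - (-16 + 4096) = -8 - 1*4080 = -8 - 4080 = -4088)
n/m = 18172/(-4088) = 18172*(-1/4088) = -649/146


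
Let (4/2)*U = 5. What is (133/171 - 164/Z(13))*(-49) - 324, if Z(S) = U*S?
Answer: -67187/585 ≈ -114.85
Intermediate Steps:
U = 5/2 (U = (½)*5 = 5/2 ≈ 2.5000)
Z(S) = 5*S/2
(133/171 - 164/Z(13))*(-49) - 324 = (133/171 - 164/((5/2)*13))*(-49) - 324 = (133*(1/171) - 164/65/2)*(-49) - 324 = (7/9 - 164*2/65)*(-49) - 324 = (7/9 - 328/65)*(-49) - 324 = -2497/585*(-49) - 324 = 122353/585 - 324 = -67187/585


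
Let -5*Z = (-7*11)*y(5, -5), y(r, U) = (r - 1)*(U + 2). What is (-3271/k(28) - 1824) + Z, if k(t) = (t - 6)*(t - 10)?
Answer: -3993779/1980 ≈ -2017.1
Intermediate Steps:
k(t) = (-10 + t)*(-6 + t) (k(t) = (-6 + t)*(-10 + t) = (-10 + t)*(-6 + t))
y(r, U) = (-1 + r)*(2 + U)
Z = -924/5 (Z = -(-7*11)*(-2 - 1*(-5) + 2*5 - 5*5)/5 = -(-77)*(-2 + 5 + 10 - 25)/5 = -(-77)*(-12)/5 = -⅕*924 = -924/5 ≈ -184.80)
(-3271/k(28) - 1824) + Z = (-3271/(60 + 28² - 16*28) - 1824) - 924/5 = (-3271/(60 + 784 - 448) - 1824) - 924/5 = (-3271/396 - 1824) - 924/5 = -725575/396 - 924/5 = -3993779/1980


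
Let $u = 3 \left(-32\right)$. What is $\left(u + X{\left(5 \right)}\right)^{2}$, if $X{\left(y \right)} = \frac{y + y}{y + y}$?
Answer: $9025$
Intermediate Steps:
$u = -96$
$X{\left(y \right)} = 1$ ($X{\left(y \right)} = \frac{2 y}{2 y} = 2 y \frac{1}{2 y} = 1$)
$\left(u + X{\left(5 \right)}\right)^{2} = \left(-96 + 1\right)^{2} = \left(-95\right)^{2} = 9025$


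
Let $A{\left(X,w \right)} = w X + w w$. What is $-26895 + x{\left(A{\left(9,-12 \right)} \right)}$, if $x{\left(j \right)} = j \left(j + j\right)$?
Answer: $-24303$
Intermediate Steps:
$A{\left(X,w \right)} = w^{2} + X w$ ($A{\left(X,w \right)} = X w + w^{2} = w^{2} + X w$)
$x{\left(j \right)} = 2 j^{2}$ ($x{\left(j \right)} = j 2 j = 2 j^{2}$)
$-26895 + x{\left(A{\left(9,-12 \right)} \right)} = -26895 + 2 \left(- 12 \left(9 - 12\right)\right)^{2} = -26895 + 2 \left(\left(-12\right) \left(-3\right)\right)^{2} = -26895 + 2 \cdot 36^{2} = -26895 + 2 \cdot 1296 = -26895 + 2592 = -24303$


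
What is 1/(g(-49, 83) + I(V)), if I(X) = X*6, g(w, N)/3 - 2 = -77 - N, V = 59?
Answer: -1/120 ≈ -0.0083333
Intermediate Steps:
g(w, N) = -225 - 3*N (g(w, N) = 6 + 3*(-77 - N) = 6 + (-231 - 3*N) = -225 - 3*N)
I(X) = 6*X
1/(g(-49, 83) + I(V)) = 1/((-225 - 3*83) + 6*59) = 1/((-225 - 249) + 354) = 1/(-474 + 354) = 1/(-120) = -1/120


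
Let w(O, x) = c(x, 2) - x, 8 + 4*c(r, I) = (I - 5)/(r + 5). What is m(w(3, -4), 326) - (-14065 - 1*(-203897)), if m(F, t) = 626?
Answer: -189206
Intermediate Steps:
c(r, I) = -2 + (-5 + I)/(4*(5 + r)) (c(r, I) = -2 + ((I - 5)/(r + 5))/4 = -2 + ((-5 + I)/(5 + r))/4 = -2 + (-5 + I)/(4*(5 + r)))
w(O, x) = -x + (-43 - 8*x)/(4*(5 + x)) (w(O, x) = (-45 + 2 - 8*x)/(4*(5 + x)) - x = (-43 - 8*x)/(4*(5 + x)) - x = -x + (-43 - 8*x)/(4*(5 + x)))
m(w(3, -4), 326) - (-14065 - 1*(-203897)) = 626 - (-14065 - 1*(-203897)) = 626 - (-14065 + 203897) = 626 - 1*189832 = 626 - 189832 = -189206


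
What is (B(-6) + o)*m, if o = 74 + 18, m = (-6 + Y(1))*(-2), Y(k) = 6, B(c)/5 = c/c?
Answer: 0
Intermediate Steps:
B(c) = 5 (B(c) = 5*(c/c) = 5*1 = 5)
m = 0 (m = (-6 + 6)*(-2) = 0*(-2) = 0)
o = 92
(B(-6) + o)*m = (5 + 92)*0 = 97*0 = 0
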